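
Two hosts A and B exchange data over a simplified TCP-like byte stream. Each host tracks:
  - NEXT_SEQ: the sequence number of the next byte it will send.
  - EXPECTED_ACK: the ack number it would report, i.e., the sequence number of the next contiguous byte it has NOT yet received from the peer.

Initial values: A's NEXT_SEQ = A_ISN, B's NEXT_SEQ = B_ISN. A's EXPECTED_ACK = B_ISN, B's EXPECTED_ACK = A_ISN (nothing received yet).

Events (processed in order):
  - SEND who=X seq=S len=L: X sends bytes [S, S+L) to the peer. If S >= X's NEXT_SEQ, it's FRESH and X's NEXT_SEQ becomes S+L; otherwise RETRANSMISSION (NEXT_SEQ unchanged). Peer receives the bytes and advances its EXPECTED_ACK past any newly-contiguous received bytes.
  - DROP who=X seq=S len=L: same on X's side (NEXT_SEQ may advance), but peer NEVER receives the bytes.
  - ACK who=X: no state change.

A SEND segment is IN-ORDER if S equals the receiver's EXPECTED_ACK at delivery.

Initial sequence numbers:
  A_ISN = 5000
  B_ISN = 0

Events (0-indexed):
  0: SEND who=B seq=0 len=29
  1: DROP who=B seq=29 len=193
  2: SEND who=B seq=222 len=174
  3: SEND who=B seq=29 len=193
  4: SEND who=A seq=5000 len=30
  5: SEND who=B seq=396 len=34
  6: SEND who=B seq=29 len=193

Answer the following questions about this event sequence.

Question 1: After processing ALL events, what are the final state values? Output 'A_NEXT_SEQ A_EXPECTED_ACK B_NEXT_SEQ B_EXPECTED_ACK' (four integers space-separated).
Answer: 5030 430 430 5030

Derivation:
After event 0: A_seq=5000 A_ack=29 B_seq=29 B_ack=5000
After event 1: A_seq=5000 A_ack=29 B_seq=222 B_ack=5000
After event 2: A_seq=5000 A_ack=29 B_seq=396 B_ack=5000
After event 3: A_seq=5000 A_ack=396 B_seq=396 B_ack=5000
After event 4: A_seq=5030 A_ack=396 B_seq=396 B_ack=5030
After event 5: A_seq=5030 A_ack=430 B_seq=430 B_ack=5030
After event 6: A_seq=5030 A_ack=430 B_seq=430 B_ack=5030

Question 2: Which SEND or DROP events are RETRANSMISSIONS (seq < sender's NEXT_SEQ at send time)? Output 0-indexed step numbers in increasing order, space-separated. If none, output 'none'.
Answer: 3 6

Derivation:
Step 0: SEND seq=0 -> fresh
Step 1: DROP seq=29 -> fresh
Step 2: SEND seq=222 -> fresh
Step 3: SEND seq=29 -> retransmit
Step 4: SEND seq=5000 -> fresh
Step 5: SEND seq=396 -> fresh
Step 6: SEND seq=29 -> retransmit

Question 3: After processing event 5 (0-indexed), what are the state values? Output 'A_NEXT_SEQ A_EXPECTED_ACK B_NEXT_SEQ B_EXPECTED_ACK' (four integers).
After event 0: A_seq=5000 A_ack=29 B_seq=29 B_ack=5000
After event 1: A_seq=5000 A_ack=29 B_seq=222 B_ack=5000
After event 2: A_seq=5000 A_ack=29 B_seq=396 B_ack=5000
After event 3: A_seq=5000 A_ack=396 B_seq=396 B_ack=5000
After event 4: A_seq=5030 A_ack=396 B_seq=396 B_ack=5030
After event 5: A_seq=5030 A_ack=430 B_seq=430 B_ack=5030

5030 430 430 5030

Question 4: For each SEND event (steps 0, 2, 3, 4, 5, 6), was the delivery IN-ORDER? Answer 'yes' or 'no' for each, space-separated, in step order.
Answer: yes no yes yes yes no

Derivation:
Step 0: SEND seq=0 -> in-order
Step 2: SEND seq=222 -> out-of-order
Step 3: SEND seq=29 -> in-order
Step 4: SEND seq=5000 -> in-order
Step 5: SEND seq=396 -> in-order
Step 6: SEND seq=29 -> out-of-order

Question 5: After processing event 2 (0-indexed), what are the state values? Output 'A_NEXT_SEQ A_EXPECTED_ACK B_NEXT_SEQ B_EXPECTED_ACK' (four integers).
After event 0: A_seq=5000 A_ack=29 B_seq=29 B_ack=5000
After event 1: A_seq=5000 A_ack=29 B_seq=222 B_ack=5000
After event 2: A_seq=5000 A_ack=29 B_seq=396 B_ack=5000

5000 29 396 5000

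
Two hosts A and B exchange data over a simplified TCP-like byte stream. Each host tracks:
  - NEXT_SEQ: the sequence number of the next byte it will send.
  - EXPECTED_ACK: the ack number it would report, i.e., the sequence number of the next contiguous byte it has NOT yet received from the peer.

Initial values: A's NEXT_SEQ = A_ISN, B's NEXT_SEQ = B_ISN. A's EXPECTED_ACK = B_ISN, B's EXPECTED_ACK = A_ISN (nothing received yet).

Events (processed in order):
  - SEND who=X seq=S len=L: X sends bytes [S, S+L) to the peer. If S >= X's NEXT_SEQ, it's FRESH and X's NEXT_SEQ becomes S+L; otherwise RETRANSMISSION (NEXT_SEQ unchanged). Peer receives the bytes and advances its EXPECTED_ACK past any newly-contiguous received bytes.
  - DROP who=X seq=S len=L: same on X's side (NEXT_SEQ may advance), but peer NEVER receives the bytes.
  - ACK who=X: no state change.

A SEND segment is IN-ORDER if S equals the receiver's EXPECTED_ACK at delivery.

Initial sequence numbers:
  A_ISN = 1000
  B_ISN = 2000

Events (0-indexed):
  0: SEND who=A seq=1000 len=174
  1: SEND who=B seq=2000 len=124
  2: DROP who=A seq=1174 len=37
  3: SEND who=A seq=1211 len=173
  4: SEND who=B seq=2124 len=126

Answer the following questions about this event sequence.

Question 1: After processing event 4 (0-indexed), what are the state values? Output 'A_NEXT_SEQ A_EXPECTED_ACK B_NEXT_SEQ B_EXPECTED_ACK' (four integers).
After event 0: A_seq=1174 A_ack=2000 B_seq=2000 B_ack=1174
After event 1: A_seq=1174 A_ack=2124 B_seq=2124 B_ack=1174
After event 2: A_seq=1211 A_ack=2124 B_seq=2124 B_ack=1174
After event 3: A_seq=1384 A_ack=2124 B_seq=2124 B_ack=1174
After event 4: A_seq=1384 A_ack=2250 B_seq=2250 B_ack=1174

1384 2250 2250 1174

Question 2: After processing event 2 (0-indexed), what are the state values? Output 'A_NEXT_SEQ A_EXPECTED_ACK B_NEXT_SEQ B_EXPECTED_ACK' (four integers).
After event 0: A_seq=1174 A_ack=2000 B_seq=2000 B_ack=1174
After event 1: A_seq=1174 A_ack=2124 B_seq=2124 B_ack=1174
After event 2: A_seq=1211 A_ack=2124 B_seq=2124 B_ack=1174

1211 2124 2124 1174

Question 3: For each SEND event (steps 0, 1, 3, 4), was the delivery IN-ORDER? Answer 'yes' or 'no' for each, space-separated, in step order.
Step 0: SEND seq=1000 -> in-order
Step 1: SEND seq=2000 -> in-order
Step 3: SEND seq=1211 -> out-of-order
Step 4: SEND seq=2124 -> in-order

Answer: yes yes no yes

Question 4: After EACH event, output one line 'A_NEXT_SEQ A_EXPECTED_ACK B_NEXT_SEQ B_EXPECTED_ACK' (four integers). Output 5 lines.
1174 2000 2000 1174
1174 2124 2124 1174
1211 2124 2124 1174
1384 2124 2124 1174
1384 2250 2250 1174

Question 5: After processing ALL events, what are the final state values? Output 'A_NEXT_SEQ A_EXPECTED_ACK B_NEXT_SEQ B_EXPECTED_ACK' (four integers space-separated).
Answer: 1384 2250 2250 1174

Derivation:
After event 0: A_seq=1174 A_ack=2000 B_seq=2000 B_ack=1174
After event 1: A_seq=1174 A_ack=2124 B_seq=2124 B_ack=1174
After event 2: A_seq=1211 A_ack=2124 B_seq=2124 B_ack=1174
After event 3: A_seq=1384 A_ack=2124 B_seq=2124 B_ack=1174
After event 4: A_seq=1384 A_ack=2250 B_seq=2250 B_ack=1174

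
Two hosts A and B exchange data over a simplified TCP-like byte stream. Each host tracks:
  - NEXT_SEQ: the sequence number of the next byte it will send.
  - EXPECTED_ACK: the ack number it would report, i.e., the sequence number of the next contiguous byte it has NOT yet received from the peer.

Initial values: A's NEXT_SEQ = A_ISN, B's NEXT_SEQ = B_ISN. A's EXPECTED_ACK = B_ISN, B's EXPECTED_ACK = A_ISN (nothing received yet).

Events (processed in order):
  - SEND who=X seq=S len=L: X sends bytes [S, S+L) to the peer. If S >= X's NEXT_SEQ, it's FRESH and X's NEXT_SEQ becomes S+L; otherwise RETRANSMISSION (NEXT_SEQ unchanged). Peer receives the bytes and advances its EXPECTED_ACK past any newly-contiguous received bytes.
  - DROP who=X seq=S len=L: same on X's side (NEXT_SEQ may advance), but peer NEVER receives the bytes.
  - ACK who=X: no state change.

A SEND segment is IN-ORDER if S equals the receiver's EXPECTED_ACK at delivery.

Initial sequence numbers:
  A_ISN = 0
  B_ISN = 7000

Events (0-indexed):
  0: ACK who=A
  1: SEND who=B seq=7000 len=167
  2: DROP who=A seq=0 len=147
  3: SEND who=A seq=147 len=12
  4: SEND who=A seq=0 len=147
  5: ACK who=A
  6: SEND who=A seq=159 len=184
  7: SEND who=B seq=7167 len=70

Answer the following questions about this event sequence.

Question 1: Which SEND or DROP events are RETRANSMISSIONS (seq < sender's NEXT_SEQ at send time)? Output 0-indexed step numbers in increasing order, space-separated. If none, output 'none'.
Step 1: SEND seq=7000 -> fresh
Step 2: DROP seq=0 -> fresh
Step 3: SEND seq=147 -> fresh
Step 4: SEND seq=0 -> retransmit
Step 6: SEND seq=159 -> fresh
Step 7: SEND seq=7167 -> fresh

Answer: 4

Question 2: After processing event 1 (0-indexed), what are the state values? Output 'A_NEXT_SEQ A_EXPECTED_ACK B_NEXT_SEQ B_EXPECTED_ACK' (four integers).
After event 0: A_seq=0 A_ack=7000 B_seq=7000 B_ack=0
After event 1: A_seq=0 A_ack=7167 B_seq=7167 B_ack=0

0 7167 7167 0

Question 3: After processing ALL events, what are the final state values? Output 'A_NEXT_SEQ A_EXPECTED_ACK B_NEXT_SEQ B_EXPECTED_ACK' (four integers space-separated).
After event 0: A_seq=0 A_ack=7000 B_seq=7000 B_ack=0
After event 1: A_seq=0 A_ack=7167 B_seq=7167 B_ack=0
After event 2: A_seq=147 A_ack=7167 B_seq=7167 B_ack=0
After event 3: A_seq=159 A_ack=7167 B_seq=7167 B_ack=0
After event 4: A_seq=159 A_ack=7167 B_seq=7167 B_ack=159
After event 5: A_seq=159 A_ack=7167 B_seq=7167 B_ack=159
After event 6: A_seq=343 A_ack=7167 B_seq=7167 B_ack=343
After event 7: A_seq=343 A_ack=7237 B_seq=7237 B_ack=343

Answer: 343 7237 7237 343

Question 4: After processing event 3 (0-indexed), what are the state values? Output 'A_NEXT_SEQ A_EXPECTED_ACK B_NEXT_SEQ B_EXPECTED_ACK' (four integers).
After event 0: A_seq=0 A_ack=7000 B_seq=7000 B_ack=0
After event 1: A_seq=0 A_ack=7167 B_seq=7167 B_ack=0
After event 2: A_seq=147 A_ack=7167 B_seq=7167 B_ack=0
After event 3: A_seq=159 A_ack=7167 B_seq=7167 B_ack=0

159 7167 7167 0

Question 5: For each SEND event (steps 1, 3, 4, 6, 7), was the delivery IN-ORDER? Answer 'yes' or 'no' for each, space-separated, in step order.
Step 1: SEND seq=7000 -> in-order
Step 3: SEND seq=147 -> out-of-order
Step 4: SEND seq=0 -> in-order
Step 6: SEND seq=159 -> in-order
Step 7: SEND seq=7167 -> in-order

Answer: yes no yes yes yes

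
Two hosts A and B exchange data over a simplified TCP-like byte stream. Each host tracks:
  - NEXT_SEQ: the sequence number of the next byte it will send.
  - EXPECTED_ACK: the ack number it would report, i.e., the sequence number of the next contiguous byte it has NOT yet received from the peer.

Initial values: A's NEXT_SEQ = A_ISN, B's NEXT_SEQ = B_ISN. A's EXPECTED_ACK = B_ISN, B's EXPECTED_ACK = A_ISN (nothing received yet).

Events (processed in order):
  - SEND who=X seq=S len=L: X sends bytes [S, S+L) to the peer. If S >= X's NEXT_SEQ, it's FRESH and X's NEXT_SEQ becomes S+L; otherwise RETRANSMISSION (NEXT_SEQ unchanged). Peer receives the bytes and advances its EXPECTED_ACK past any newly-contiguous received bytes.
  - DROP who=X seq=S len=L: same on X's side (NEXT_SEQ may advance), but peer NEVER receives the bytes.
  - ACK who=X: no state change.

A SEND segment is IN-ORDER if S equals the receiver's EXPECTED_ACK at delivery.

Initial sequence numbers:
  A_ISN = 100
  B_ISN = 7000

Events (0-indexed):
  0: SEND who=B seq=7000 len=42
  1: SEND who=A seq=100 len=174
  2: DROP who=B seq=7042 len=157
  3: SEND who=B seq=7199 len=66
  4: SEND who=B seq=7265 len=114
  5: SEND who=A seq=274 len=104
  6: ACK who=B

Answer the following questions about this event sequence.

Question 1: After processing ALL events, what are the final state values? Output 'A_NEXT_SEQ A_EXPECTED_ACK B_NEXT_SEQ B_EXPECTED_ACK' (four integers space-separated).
Answer: 378 7042 7379 378

Derivation:
After event 0: A_seq=100 A_ack=7042 B_seq=7042 B_ack=100
After event 1: A_seq=274 A_ack=7042 B_seq=7042 B_ack=274
After event 2: A_seq=274 A_ack=7042 B_seq=7199 B_ack=274
After event 3: A_seq=274 A_ack=7042 B_seq=7265 B_ack=274
After event 4: A_seq=274 A_ack=7042 B_seq=7379 B_ack=274
After event 5: A_seq=378 A_ack=7042 B_seq=7379 B_ack=378
After event 6: A_seq=378 A_ack=7042 B_seq=7379 B_ack=378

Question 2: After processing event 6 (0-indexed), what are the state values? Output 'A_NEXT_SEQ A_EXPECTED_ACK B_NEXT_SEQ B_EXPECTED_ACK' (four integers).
After event 0: A_seq=100 A_ack=7042 B_seq=7042 B_ack=100
After event 1: A_seq=274 A_ack=7042 B_seq=7042 B_ack=274
After event 2: A_seq=274 A_ack=7042 B_seq=7199 B_ack=274
After event 3: A_seq=274 A_ack=7042 B_seq=7265 B_ack=274
After event 4: A_seq=274 A_ack=7042 B_seq=7379 B_ack=274
After event 5: A_seq=378 A_ack=7042 B_seq=7379 B_ack=378
After event 6: A_seq=378 A_ack=7042 B_seq=7379 B_ack=378

378 7042 7379 378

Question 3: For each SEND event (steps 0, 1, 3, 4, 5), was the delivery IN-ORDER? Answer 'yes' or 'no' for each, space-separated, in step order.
Step 0: SEND seq=7000 -> in-order
Step 1: SEND seq=100 -> in-order
Step 3: SEND seq=7199 -> out-of-order
Step 4: SEND seq=7265 -> out-of-order
Step 5: SEND seq=274 -> in-order

Answer: yes yes no no yes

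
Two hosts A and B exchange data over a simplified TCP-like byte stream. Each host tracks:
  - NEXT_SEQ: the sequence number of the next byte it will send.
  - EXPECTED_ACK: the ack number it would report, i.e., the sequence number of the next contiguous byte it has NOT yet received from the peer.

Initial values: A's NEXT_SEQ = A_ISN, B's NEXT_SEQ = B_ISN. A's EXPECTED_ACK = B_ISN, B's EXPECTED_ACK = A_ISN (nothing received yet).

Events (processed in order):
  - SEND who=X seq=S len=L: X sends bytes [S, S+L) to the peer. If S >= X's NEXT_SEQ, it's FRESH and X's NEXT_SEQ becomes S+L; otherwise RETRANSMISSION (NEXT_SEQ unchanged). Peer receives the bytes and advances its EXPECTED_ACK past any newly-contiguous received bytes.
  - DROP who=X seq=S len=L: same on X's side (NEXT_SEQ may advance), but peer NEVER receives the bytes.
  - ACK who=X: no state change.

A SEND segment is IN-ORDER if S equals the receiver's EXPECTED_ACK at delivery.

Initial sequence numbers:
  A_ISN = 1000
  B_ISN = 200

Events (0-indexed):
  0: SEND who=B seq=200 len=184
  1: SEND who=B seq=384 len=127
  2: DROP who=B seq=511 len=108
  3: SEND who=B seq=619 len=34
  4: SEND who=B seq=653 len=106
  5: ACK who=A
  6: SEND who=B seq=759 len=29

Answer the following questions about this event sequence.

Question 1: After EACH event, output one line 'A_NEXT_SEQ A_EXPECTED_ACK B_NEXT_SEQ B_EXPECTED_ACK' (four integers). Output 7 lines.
1000 384 384 1000
1000 511 511 1000
1000 511 619 1000
1000 511 653 1000
1000 511 759 1000
1000 511 759 1000
1000 511 788 1000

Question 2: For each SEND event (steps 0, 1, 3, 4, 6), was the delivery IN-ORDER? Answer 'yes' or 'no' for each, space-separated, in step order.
Step 0: SEND seq=200 -> in-order
Step 1: SEND seq=384 -> in-order
Step 3: SEND seq=619 -> out-of-order
Step 4: SEND seq=653 -> out-of-order
Step 6: SEND seq=759 -> out-of-order

Answer: yes yes no no no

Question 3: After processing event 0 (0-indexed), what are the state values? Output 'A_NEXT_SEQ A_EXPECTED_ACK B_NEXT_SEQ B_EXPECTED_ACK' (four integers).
After event 0: A_seq=1000 A_ack=384 B_seq=384 B_ack=1000

1000 384 384 1000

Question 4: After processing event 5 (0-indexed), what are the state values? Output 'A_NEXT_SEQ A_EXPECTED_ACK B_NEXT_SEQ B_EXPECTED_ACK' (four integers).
After event 0: A_seq=1000 A_ack=384 B_seq=384 B_ack=1000
After event 1: A_seq=1000 A_ack=511 B_seq=511 B_ack=1000
After event 2: A_seq=1000 A_ack=511 B_seq=619 B_ack=1000
After event 3: A_seq=1000 A_ack=511 B_seq=653 B_ack=1000
After event 4: A_seq=1000 A_ack=511 B_seq=759 B_ack=1000
After event 5: A_seq=1000 A_ack=511 B_seq=759 B_ack=1000

1000 511 759 1000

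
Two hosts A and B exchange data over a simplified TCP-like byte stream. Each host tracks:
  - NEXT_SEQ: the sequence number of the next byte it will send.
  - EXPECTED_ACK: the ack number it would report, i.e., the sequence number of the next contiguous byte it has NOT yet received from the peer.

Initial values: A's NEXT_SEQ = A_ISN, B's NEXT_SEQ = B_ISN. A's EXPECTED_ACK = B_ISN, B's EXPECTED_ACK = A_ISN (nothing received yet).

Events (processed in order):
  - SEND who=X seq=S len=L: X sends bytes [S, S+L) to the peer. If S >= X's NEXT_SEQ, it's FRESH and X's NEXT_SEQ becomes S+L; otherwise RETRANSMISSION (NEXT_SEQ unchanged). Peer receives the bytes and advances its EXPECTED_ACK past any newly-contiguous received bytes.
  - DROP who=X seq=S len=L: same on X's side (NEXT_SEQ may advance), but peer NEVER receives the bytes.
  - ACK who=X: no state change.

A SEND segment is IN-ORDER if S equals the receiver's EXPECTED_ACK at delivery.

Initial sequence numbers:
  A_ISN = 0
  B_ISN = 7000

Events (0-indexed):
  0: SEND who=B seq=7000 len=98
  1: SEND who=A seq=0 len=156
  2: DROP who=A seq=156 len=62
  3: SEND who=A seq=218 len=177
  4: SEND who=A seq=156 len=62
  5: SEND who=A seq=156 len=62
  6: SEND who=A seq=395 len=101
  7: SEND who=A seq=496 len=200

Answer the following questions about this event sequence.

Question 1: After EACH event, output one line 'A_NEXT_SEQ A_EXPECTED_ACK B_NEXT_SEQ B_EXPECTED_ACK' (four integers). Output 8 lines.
0 7098 7098 0
156 7098 7098 156
218 7098 7098 156
395 7098 7098 156
395 7098 7098 395
395 7098 7098 395
496 7098 7098 496
696 7098 7098 696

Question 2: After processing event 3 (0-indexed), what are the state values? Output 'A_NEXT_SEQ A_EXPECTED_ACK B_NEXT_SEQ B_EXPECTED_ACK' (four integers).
After event 0: A_seq=0 A_ack=7098 B_seq=7098 B_ack=0
After event 1: A_seq=156 A_ack=7098 B_seq=7098 B_ack=156
After event 2: A_seq=218 A_ack=7098 B_seq=7098 B_ack=156
After event 3: A_seq=395 A_ack=7098 B_seq=7098 B_ack=156

395 7098 7098 156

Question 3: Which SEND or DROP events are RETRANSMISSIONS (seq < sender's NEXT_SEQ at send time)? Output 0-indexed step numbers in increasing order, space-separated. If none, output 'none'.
Answer: 4 5

Derivation:
Step 0: SEND seq=7000 -> fresh
Step 1: SEND seq=0 -> fresh
Step 2: DROP seq=156 -> fresh
Step 3: SEND seq=218 -> fresh
Step 4: SEND seq=156 -> retransmit
Step 5: SEND seq=156 -> retransmit
Step 6: SEND seq=395 -> fresh
Step 7: SEND seq=496 -> fresh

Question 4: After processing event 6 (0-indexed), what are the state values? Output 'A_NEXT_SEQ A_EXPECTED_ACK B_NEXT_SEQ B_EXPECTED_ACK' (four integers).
After event 0: A_seq=0 A_ack=7098 B_seq=7098 B_ack=0
After event 1: A_seq=156 A_ack=7098 B_seq=7098 B_ack=156
After event 2: A_seq=218 A_ack=7098 B_seq=7098 B_ack=156
After event 3: A_seq=395 A_ack=7098 B_seq=7098 B_ack=156
After event 4: A_seq=395 A_ack=7098 B_seq=7098 B_ack=395
After event 5: A_seq=395 A_ack=7098 B_seq=7098 B_ack=395
After event 6: A_seq=496 A_ack=7098 B_seq=7098 B_ack=496

496 7098 7098 496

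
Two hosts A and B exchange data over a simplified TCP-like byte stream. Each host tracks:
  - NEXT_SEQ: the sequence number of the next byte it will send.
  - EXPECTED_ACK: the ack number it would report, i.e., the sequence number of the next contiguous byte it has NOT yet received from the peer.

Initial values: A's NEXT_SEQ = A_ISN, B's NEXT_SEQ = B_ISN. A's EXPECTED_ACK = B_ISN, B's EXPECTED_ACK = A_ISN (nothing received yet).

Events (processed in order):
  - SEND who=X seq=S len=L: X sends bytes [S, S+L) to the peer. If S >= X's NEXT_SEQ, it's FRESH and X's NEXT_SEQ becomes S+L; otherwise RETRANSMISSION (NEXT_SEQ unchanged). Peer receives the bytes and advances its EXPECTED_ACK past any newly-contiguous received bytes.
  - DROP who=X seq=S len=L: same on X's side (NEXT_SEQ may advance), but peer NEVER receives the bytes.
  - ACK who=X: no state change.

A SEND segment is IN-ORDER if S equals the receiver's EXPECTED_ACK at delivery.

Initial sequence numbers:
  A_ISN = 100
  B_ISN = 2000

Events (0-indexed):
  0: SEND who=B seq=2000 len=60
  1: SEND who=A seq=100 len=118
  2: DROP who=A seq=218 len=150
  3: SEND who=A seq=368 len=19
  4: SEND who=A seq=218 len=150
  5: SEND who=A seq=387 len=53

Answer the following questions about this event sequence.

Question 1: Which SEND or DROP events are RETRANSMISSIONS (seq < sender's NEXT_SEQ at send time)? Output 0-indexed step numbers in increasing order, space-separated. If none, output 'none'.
Step 0: SEND seq=2000 -> fresh
Step 1: SEND seq=100 -> fresh
Step 2: DROP seq=218 -> fresh
Step 3: SEND seq=368 -> fresh
Step 4: SEND seq=218 -> retransmit
Step 5: SEND seq=387 -> fresh

Answer: 4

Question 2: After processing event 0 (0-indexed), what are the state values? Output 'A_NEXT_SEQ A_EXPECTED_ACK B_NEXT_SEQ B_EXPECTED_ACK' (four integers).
After event 0: A_seq=100 A_ack=2060 B_seq=2060 B_ack=100

100 2060 2060 100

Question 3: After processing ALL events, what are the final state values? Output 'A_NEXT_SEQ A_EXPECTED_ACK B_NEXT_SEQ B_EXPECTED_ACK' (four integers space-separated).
After event 0: A_seq=100 A_ack=2060 B_seq=2060 B_ack=100
After event 1: A_seq=218 A_ack=2060 B_seq=2060 B_ack=218
After event 2: A_seq=368 A_ack=2060 B_seq=2060 B_ack=218
After event 3: A_seq=387 A_ack=2060 B_seq=2060 B_ack=218
After event 4: A_seq=387 A_ack=2060 B_seq=2060 B_ack=387
After event 5: A_seq=440 A_ack=2060 B_seq=2060 B_ack=440

Answer: 440 2060 2060 440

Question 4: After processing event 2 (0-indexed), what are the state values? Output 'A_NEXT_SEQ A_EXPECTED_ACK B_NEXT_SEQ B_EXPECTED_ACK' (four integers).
After event 0: A_seq=100 A_ack=2060 B_seq=2060 B_ack=100
After event 1: A_seq=218 A_ack=2060 B_seq=2060 B_ack=218
After event 2: A_seq=368 A_ack=2060 B_seq=2060 B_ack=218

368 2060 2060 218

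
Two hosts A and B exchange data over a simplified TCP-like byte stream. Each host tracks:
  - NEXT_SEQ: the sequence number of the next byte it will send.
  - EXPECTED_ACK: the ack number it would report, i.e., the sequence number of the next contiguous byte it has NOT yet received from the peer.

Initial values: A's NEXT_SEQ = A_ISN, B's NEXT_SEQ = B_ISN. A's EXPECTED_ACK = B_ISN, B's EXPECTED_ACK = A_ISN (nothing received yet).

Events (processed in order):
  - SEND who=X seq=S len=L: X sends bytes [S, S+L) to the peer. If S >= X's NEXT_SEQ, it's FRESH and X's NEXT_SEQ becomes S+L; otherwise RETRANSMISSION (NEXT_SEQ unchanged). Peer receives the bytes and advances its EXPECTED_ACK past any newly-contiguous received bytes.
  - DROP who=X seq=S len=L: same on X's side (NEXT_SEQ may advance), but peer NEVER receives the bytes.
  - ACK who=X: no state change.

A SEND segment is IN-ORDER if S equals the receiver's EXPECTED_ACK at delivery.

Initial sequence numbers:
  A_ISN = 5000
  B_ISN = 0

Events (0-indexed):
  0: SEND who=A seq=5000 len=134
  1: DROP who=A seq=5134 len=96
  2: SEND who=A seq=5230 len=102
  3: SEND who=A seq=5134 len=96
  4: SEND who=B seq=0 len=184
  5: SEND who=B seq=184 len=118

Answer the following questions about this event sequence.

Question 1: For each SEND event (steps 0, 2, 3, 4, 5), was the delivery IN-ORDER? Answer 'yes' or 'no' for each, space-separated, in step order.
Answer: yes no yes yes yes

Derivation:
Step 0: SEND seq=5000 -> in-order
Step 2: SEND seq=5230 -> out-of-order
Step 3: SEND seq=5134 -> in-order
Step 4: SEND seq=0 -> in-order
Step 5: SEND seq=184 -> in-order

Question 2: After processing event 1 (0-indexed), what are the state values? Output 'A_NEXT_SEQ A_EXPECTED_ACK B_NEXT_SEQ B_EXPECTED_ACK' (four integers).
After event 0: A_seq=5134 A_ack=0 B_seq=0 B_ack=5134
After event 1: A_seq=5230 A_ack=0 B_seq=0 B_ack=5134

5230 0 0 5134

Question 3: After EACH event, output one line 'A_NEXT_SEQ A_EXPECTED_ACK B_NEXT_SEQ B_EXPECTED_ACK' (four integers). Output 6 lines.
5134 0 0 5134
5230 0 0 5134
5332 0 0 5134
5332 0 0 5332
5332 184 184 5332
5332 302 302 5332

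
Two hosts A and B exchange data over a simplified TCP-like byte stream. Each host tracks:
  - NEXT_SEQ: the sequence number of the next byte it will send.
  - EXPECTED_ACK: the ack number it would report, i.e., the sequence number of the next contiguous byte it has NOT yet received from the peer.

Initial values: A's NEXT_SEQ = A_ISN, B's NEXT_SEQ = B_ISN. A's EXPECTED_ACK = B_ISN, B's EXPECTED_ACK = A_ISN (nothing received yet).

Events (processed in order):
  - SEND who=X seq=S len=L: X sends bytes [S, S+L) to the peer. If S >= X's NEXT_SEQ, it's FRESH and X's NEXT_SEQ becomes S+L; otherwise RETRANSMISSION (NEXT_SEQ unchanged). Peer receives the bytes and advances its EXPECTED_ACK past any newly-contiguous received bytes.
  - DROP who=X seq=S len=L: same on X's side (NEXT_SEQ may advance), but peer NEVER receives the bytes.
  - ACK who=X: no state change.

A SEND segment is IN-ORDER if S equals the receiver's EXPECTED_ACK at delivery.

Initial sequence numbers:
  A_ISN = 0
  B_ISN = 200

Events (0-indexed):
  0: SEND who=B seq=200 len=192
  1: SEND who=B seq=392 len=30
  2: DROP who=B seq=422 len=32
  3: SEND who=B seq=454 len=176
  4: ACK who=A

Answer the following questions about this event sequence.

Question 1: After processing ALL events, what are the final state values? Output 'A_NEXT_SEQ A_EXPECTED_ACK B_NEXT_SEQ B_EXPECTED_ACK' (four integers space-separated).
Answer: 0 422 630 0

Derivation:
After event 0: A_seq=0 A_ack=392 B_seq=392 B_ack=0
After event 1: A_seq=0 A_ack=422 B_seq=422 B_ack=0
After event 2: A_seq=0 A_ack=422 B_seq=454 B_ack=0
After event 3: A_seq=0 A_ack=422 B_seq=630 B_ack=0
After event 4: A_seq=0 A_ack=422 B_seq=630 B_ack=0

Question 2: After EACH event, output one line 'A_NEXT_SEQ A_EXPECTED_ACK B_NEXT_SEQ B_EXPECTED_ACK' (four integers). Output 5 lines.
0 392 392 0
0 422 422 0
0 422 454 0
0 422 630 0
0 422 630 0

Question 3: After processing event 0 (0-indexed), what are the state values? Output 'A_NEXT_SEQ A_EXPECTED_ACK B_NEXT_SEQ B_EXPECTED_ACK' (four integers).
After event 0: A_seq=0 A_ack=392 B_seq=392 B_ack=0

0 392 392 0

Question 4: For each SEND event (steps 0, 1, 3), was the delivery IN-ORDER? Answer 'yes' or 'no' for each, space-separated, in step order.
Answer: yes yes no

Derivation:
Step 0: SEND seq=200 -> in-order
Step 1: SEND seq=392 -> in-order
Step 3: SEND seq=454 -> out-of-order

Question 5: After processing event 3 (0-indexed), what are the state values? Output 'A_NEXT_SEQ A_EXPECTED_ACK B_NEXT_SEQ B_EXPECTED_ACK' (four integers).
After event 0: A_seq=0 A_ack=392 B_seq=392 B_ack=0
After event 1: A_seq=0 A_ack=422 B_seq=422 B_ack=0
After event 2: A_seq=0 A_ack=422 B_seq=454 B_ack=0
After event 3: A_seq=0 A_ack=422 B_seq=630 B_ack=0

0 422 630 0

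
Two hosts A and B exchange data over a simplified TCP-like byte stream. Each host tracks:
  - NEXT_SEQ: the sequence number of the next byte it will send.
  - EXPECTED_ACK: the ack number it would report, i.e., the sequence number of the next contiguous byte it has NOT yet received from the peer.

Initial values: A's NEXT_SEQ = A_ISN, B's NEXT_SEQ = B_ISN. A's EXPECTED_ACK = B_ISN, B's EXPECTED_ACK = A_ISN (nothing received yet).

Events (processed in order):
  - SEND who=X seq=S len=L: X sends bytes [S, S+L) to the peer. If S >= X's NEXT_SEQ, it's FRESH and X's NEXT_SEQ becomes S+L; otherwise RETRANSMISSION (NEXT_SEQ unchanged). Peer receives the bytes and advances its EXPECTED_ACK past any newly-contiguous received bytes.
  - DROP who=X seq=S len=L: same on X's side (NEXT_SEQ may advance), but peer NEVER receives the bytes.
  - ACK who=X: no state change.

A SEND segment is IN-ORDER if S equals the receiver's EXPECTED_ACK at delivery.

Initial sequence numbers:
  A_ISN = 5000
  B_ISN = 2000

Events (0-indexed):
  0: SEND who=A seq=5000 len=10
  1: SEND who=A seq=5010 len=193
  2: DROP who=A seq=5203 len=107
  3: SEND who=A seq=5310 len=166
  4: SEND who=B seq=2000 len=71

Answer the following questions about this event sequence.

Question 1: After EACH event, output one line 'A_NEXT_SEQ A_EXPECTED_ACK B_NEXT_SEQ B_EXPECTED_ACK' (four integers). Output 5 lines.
5010 2000 2000 5010
5203 2000 2000 5203
5310 2000 2000 5203
5476 2000 2000 5203
5476 2071 2071 5203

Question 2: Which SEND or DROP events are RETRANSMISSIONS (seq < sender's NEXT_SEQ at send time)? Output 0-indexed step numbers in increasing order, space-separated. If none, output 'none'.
Step 0: SEND seq=5000 -> fresh
Step 1: SEND seq=5010 -> fresh
Step 2: DROP seq=5203 -> fresh
Step 3: SEND seq=5310 -> fresh
Step 4: SEND seq=2000 -> fresh

Answer: none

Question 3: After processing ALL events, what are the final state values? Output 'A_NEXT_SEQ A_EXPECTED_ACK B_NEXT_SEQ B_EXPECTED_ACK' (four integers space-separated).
After event 0: A_seq=5010 A_ack=2000 B_seq=2000 B_ack=5010
After event 1: A_seq=5203 A_ack=2000 B_seq=2000 B_ack=5203
After event 2: A_seq=5310 A_ack=2000 B_seq=2000 B_ack=5203
After event 3: A_seq=5476 A_ack=2000 B_seq=2000 B_ack=5203
After event 4: A_seq=5476 A_ack=2071 B_seq=2071 B_ack=5203

Answer: 5476 2071 2071 5203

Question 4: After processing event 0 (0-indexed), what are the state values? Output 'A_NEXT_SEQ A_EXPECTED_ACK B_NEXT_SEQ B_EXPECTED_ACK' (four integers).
After event 0: A_seq=5010 A_ack=2000 B_seq=2000 B_ack=5010

5010 2000 2000 5010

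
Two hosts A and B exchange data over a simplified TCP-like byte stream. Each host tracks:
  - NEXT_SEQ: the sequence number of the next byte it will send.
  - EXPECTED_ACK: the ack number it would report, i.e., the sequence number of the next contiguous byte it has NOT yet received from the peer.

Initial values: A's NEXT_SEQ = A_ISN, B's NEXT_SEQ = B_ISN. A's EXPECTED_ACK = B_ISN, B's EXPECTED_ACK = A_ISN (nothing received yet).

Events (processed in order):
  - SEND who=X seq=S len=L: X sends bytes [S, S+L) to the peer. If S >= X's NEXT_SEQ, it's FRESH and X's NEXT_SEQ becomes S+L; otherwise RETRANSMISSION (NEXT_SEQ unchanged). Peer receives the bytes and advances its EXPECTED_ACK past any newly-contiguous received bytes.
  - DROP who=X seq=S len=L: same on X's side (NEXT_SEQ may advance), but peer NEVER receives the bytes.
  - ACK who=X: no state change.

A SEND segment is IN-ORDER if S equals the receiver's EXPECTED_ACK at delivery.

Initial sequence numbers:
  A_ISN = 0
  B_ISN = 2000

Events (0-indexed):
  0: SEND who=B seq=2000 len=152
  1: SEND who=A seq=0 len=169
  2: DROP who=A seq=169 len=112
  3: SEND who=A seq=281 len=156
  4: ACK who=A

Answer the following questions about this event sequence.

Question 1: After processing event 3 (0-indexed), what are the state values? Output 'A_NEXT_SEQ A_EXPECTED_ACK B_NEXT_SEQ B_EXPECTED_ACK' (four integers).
After event 0: A_seq=0 A_ack=2152 B_seq=2152 B_ack=0
After event 1: A_seq=169 A_ack=2152 B_seq=2152 B_ack=169
After event 2: A_seq=281 A_ack=2152 B_seq=2152 B_ack=169
After event 3: A_seq=437 A_ack=2152 B_seq=2152 B_ack=169

437 2152 2152 169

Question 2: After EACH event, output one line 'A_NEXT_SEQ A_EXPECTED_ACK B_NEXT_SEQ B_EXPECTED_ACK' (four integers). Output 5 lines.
0 2152 2152 0
169 2152 2152 169
281 2152 2152 169
437 2152 2152 169
437 2152 2152 169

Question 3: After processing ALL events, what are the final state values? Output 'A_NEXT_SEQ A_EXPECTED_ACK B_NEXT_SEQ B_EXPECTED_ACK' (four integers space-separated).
After event 0: A_seq=0 A_ack=2152 B_seq=2152 B_ack=0
After event 1: A_seq=169 A_ack=2152 B_seq=2152 B_ack=169
After event 2: A_seq=281 A_ack=2152 B_seq=2152 B_ack=169
After event 3: A_seq=437 A_ack=2152 B_seq=2152 B_ack=169
After event 4: A_seq=437 A_ack=2152 B_seq=2152 B_ack=169

Answer: 437 2152 2152 169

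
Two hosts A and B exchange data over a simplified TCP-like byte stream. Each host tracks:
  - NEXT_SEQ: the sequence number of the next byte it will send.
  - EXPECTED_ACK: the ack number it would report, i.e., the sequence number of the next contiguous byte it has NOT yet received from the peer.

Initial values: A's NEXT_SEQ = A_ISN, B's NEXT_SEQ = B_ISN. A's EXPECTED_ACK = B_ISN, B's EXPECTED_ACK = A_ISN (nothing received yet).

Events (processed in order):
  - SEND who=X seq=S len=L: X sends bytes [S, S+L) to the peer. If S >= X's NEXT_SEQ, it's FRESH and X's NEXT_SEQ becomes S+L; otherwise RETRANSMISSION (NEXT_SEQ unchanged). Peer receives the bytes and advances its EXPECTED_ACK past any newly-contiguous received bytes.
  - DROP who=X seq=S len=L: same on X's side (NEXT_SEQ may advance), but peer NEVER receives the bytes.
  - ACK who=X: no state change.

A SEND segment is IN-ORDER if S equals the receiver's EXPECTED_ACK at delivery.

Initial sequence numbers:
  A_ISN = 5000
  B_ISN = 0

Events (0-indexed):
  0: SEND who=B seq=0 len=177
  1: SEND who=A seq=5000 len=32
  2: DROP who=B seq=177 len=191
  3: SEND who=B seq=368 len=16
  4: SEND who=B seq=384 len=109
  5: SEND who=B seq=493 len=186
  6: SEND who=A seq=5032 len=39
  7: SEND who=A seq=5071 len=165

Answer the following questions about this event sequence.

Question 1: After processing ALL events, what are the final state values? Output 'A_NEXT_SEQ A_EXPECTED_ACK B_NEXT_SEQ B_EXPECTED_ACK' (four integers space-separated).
Answer: 5236 177 679 5236

Derivation:
After event 0: A_seq=5000 A_ack=177 B_seq=177 B_ack=5000
After event 1: A_seq=5032 A_ack=177 B_seq=177 B_ack=5032
After event 2: A_seq=5032 A_ack=177 B_seq=368 B_ack=5032
After event 3: A_seq=5032 A_ack=177 B_seq=384 B_ack=5032
After event 4: A_seq=5032 A_ack=177 B_seq=493 B_ack=5032
After event 5: A_seq=5032 A_ack=177 B_seq=679 B_ack=5032
After event 6: A_seq=5071 A_ack=177 B_seq=679 B_ack=5071
After event 7: A_seq=5236 A_ack=177 B_seq=679 B_ack=5236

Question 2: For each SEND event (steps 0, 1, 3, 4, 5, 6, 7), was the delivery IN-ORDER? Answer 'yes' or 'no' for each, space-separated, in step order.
Step 0: SEND seq=0 -> in-order
Step 1: SEND seq=5000 -> in-order
Step 3: SEND seq=368 -> out-of-order
Step 4: SEND seq=384 -> out-of-order
Step 5: SEND seq=493 -> out-of-order
Step 6: SEND seq=5032 -> in-order
Step 7: SEND seq=5071 -> in-order

Answer: yes yes no no no yes yes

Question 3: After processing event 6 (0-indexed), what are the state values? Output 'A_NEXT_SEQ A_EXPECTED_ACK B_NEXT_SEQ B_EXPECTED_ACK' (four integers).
After event 0: A_seq=5000 A_ack=177 B_seq=177 B_ack=5000
After event 1: A_seq=5032 A_ack=177 B_seq=177 B_ack=5032
After event 2: A_seq=5032 A_ack=177 B_seq=368 B_ack=5032
After event 3: A_seq=5032 A_ack=177 B_seq=384 B_ack=5032
After event 4: A_seq=5032 A_ack=177 B_seq=493 B_ack=5032
After event 5: A_seq=5032 A_ack=177 B_seq=679 B_ack=5032
After event 6: A_seq=5071 A_ack=177 B_seq=679 B_ack=5071

5071 177 679 5071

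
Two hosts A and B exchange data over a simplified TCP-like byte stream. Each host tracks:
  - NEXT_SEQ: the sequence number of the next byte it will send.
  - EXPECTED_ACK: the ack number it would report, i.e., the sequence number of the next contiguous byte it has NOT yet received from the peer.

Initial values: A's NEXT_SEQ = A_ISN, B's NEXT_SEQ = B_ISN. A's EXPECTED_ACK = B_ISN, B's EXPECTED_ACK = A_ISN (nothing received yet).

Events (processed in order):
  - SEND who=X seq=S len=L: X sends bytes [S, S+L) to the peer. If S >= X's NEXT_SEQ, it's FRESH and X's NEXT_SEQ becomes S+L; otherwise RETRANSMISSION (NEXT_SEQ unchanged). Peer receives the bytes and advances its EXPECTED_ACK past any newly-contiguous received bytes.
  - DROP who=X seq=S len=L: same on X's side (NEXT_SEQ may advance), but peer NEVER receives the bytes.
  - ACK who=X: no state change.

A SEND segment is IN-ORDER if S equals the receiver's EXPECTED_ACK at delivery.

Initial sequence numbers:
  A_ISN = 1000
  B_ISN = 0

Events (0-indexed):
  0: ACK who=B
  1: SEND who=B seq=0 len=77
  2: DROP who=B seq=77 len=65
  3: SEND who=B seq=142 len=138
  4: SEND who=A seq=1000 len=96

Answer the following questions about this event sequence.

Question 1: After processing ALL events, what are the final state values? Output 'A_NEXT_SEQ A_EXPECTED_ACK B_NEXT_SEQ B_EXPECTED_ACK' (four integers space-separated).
Answer: 1096 77 280 1096

Derivation:
After event 0: A_seq=1000 A_ack=0 B_seq=0 B_ack=1000
After event 1: A_seq=1000 A_ack=77 B_seq=77 B_ack=1000
After event 2: A_seq=1000 A_ack=77 B_seq=142 B_ack=1000
After event 3: A_seq=1000 A_ack=77 B_seq=280 B_ack=1000
After event 4: A_seq=1096 A_ack=77 B_seq=280 B_ack=1096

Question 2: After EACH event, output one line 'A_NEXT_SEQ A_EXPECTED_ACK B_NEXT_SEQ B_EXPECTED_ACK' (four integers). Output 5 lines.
1000 0 0 1000
1000 77 77 1000
1000 77 142 1000
1000 77 280 1000
1096 77 280 1096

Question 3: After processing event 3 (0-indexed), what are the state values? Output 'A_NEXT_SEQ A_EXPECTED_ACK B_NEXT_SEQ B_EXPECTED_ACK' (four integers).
After event 0: A_seq=1000 A_ack=0 B_seq=0 B_ack=1000
After event 1: A_seq=1000 A_ack=77 B_seq=77 B_ack=1000
After event 2: A_seq=1000 A_ack=77 B_seq=142 B_ack=1000
After event 3: A_seq=1000 A_ack=77 B_seq=280 B_ack=1000

1000 77 280 1000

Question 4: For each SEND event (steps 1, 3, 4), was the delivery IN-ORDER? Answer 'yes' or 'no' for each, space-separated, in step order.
Answer: yes no yes

Derivation:
Step 1: SEND seq=0 -> in-order
Step 3: SEND seq=142 -> out-of-order
Step 4: SEND seq=1000 -> in-order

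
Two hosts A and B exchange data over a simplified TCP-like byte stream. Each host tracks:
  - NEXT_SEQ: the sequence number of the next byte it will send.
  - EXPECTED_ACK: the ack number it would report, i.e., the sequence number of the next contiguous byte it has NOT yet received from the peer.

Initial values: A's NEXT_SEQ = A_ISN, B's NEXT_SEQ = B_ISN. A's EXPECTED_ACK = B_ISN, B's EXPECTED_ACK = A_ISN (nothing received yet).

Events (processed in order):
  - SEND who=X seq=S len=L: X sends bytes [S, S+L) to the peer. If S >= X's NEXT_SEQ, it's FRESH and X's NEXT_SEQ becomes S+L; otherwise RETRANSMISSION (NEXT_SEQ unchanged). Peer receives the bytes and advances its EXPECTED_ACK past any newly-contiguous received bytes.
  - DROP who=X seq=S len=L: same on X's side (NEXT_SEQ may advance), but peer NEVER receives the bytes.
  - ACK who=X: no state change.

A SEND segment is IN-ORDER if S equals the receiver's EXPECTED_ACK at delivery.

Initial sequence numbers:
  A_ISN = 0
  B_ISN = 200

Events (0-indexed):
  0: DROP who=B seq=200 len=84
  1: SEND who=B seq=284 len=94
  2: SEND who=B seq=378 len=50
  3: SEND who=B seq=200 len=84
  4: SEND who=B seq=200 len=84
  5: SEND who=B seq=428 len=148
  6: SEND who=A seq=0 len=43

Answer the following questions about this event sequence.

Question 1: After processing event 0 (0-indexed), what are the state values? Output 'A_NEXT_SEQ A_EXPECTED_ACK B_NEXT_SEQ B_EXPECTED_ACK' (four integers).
After event 0: A_seq=0 A_ack=200 B_seq=284 B_ack=0

0 200 284 0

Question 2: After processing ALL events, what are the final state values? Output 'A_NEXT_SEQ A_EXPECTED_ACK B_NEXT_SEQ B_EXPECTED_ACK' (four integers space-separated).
After event 0: A_seq=0 A_ack=200 B_seq=284 B_ack=0
After event 1: A_seq=0 A_ack=200 B_seq=378 B_ack=0
After event 2: A_seq=0 A_ack=200 B_seq=428 B_ack=0
After event 3: A_seq=0 A_ack=428 B_seq=428 B_ack=0
After event 4: A_seq=0 A_ack=428 B_seq=428 B_ack=0
After event 5: A_seq=0 A_ack=576 B_seq=576 B_ack=0
After event 6: A_seq=43 A_ack=576 B_seq=576 B_ack=43

Answer: 43 576 576 43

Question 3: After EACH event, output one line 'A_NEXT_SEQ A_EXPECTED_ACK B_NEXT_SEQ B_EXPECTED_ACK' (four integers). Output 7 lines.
0 200 284 0
0 200 378 0
0 200 428 0
0 428 428 0
0 428 428 0
0 576 576 0
43 576 576 43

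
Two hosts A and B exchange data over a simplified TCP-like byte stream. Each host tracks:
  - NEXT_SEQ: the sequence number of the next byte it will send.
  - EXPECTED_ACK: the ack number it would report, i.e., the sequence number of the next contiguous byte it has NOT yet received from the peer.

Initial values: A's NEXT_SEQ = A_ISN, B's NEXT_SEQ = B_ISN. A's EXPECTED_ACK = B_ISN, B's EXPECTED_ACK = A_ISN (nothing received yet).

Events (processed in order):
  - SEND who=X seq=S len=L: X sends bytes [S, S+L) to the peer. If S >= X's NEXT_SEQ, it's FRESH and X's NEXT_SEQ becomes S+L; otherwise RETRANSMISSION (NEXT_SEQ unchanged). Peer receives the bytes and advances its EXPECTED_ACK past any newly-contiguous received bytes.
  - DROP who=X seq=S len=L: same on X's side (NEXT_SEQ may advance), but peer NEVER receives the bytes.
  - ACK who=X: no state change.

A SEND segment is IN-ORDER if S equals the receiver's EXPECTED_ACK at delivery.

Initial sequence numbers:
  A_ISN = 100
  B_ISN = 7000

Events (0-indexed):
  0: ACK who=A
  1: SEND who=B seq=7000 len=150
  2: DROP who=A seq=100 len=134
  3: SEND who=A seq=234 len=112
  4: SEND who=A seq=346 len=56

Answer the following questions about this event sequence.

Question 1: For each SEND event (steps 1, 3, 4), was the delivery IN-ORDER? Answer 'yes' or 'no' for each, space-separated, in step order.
Step 1: SEND seq=7000 -> in-order
Step 3: SEND seq=234 -> out-of-order
Step 4: SEND seq=346 -> out-of-order

Answer: yes no no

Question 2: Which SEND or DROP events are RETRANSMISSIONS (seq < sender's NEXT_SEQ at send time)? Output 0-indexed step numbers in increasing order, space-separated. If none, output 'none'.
Answer: none

Derivation:
Step 1: SEND seq=7000 -> fresh
Step 2: DROP seq=100 -> fresh
Step 3: SEND seq=234 -> fresh
Step 4: SEND seq=346 -> fresh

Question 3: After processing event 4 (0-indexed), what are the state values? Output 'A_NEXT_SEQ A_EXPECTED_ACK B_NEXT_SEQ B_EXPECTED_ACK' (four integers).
After event 0: A_seq=100 A_ack=7000 B_seq=7000 B_ack=100
After event 1: A_seq=100 A_ack=7150 B_seq=7150 B_ack=100
After event 2: A_seq=234 A_ack=7150 B_seq=7150 B_ack=100
After event 3: A_seq=346 A_ack=7150 B_seq=7150 B_ack=100
After event 4: A_seq=402 A_ack=7150 B_seq=7150 B_ack=100

402 7150 7150 100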